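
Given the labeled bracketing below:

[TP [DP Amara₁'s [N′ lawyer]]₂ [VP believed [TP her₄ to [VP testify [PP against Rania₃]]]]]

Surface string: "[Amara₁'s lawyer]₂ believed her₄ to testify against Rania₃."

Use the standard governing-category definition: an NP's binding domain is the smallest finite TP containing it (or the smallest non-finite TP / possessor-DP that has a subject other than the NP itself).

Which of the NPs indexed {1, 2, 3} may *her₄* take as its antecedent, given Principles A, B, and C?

*her* is a pronoun, so Principle B applies: it must be free in its binding domain.
Binding domain of *her₄*: the matrix TP, whose subject is [Amara₁'s lawyer]₂.
*Amara₁* and the pronoun do not c-command one another → neither Principle B nor Principle C is at stake; coindexation permitted.
*[Amara₁'s lawyer]₂* c-commands the pronoun within its binding domain → coindexation would violate Principle B.
*Rania₃*: the pronoun c-commands this R-expression → coindexation would violate Principle C on *Rania₃*.

{1}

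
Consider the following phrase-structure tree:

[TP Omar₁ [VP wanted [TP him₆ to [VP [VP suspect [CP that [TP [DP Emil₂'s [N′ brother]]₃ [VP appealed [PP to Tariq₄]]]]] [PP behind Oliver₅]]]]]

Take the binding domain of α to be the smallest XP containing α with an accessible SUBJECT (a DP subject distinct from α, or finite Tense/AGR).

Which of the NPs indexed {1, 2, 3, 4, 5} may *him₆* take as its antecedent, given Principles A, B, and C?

*him* is a pronoun, so Principle B applies: it must be free in its binding domain.
Binding domain of *him₆*: the matrix TP, whose subject is Omar₁.
*Omar₁* c-commands the pronoun within its binding domain → coindexation would violate Principle B.
*Emil₂*: the pronoun c-commands this R-expression → coindexation would violate Principle C on *Emil₂*.
*[Emil₂'s brother]₃*: the pronoun c-commands this R-expression → coindexation would violate Principle C on *[Emil₂'s brother]₃*.
*Tariq₄*: the pronoun c-commands this R-expression → coindexation would violate Principle C on *Tariq₄*.
*Oliver₅*: the pronoun c-commands this R-expression → coindexation would violate Principle C on *Oliver₅*.

none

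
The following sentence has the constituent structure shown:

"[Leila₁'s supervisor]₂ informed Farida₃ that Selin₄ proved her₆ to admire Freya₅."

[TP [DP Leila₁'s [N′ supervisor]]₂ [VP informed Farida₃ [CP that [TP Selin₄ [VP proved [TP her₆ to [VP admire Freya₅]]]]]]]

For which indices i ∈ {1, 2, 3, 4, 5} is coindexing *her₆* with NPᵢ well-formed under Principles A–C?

{1, 2, 3}

*her* is a pronoun, so Principle B applies: it must be free in its binding domain.
Binding domain of *her₆*: the embedded TP, whose subject is Selin₄.
*Leila₁* and the pronoun do not c-command one another → neither Principle B nor Principle C is at stake; coindexation permitted.
*[Leila₁'s supervisor]₂* c-commands the pronoun but from outside its binding domain, and is not c-commanded by it → coindexation permitted.
*Farida₃* c-commands the pronoun but from outside its binding domain, and is not c-commanded by it → coindexation permitted.
*Selin₄* c-commands the pronoun within its binding domain → coindexation would violate Principle B.
*Freya₅*: the pronoun c-commands this R-expression → coindexation would violate Principle C on *Freya₅*.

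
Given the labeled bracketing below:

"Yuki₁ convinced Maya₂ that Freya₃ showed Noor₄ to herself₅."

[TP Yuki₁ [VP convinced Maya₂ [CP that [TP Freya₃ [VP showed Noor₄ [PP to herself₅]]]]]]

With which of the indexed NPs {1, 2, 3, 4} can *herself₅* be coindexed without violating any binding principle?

{3, 4}

*herself* is an anaphor, so Principle A applies: it must be bound in its binding domain.
Binding domain of *herself₅*: the embedded TP, whose subject is Freya₃.
*Yuki₁* c-commands the anaphor but is outside its binding domain → cannot satisfy Principle A.
*Maya₂* c-commands the anaphor but is outside its binding domain → cannot satisfy Principle A.
*Freya₃* c-commands the anaphor within its binding domain → licit binder.
*Noor₄* c-commands the anaphor within its binding domain → licit binder.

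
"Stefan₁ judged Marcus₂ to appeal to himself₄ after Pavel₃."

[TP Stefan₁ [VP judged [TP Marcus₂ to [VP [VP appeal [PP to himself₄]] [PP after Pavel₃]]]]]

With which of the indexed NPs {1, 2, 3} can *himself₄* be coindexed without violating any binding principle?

{2}

*himself* is an anaphor, so Principle A applies: it must be bound in its binding domain.
Binding domain of *himself₄*: the embedded TP, whose subject is Marcus₂.
*Stefan₁* c-commands the anaphor but is outside its binding domain → cannot satisfy Principle A.
*Marcus₂* c-commands the anaphor within its binding domain → licit binder.
*Pavel₃* does not c-command the anaphor → cannot bind it.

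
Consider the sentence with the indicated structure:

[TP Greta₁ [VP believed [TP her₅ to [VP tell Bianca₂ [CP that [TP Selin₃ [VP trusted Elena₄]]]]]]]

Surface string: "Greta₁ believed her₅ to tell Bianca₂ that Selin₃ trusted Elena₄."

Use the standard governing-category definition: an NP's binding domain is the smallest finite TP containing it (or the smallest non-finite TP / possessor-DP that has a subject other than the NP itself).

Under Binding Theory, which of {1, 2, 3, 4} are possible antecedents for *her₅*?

*her* is a pronoun, so Principle B applies: it must be free in its binding domain.
Binding domain of *her₅*: the matrix TP, whose subject is Greta₁.
*Greta₁* c-commands the pronoun within its binding domain → coindexation would violate Principle B.
*Bianca₂*: the pronoun c-commands this R-expression → coindexation would violate Principle C on *Bianca₂*.
*Selin₃*: the pronoun c-commands this R-expression → coindexation would violate Principle C on *Selin₃*.
*Elena₄*: the pronoun c-commands this R-expression → coindexation would violate Principle C on *Elena₄*.

none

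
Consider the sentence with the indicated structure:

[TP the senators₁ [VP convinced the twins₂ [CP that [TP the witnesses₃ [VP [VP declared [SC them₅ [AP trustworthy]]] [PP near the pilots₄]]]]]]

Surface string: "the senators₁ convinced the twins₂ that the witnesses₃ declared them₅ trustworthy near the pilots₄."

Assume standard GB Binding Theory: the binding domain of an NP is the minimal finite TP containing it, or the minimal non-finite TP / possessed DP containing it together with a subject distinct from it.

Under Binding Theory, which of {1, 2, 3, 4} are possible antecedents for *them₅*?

*them* is a pronoun, so Principle B applies: it must be free in its binding domain.
Binding domain of *them₅*: the embedded TP, whose subject is the witnesses₃.
*the senators₁* c-commands the pronoun but from outside its binding domain, and is not c-commanded by it → coindexation permitted.
*the twins₂* c-commands the pronoun but from outside its binding domain, and is not c-commanded by it → coindexation permitted.
*the witnesses₃* c-commands the pronoun within its binding domain → coindexation would violate Principle B.
*the pilots₄* and the pronoun do not c-command one another → neither Principle B nor Principle C is at stake; coindexation permitted.

{1, 2, 4}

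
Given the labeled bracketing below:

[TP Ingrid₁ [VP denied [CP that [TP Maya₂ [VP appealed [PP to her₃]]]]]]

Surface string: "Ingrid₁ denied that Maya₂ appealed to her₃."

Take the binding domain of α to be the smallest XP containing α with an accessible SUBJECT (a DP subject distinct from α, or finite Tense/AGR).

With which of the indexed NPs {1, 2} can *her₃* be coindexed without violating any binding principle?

{1}

*her* is a pronoun, so Principle B applies: it must be free in its binding domain.
Binding domain of *her₃*: the embedded TP, whose subject is Maya₂.
*Ingrid₁* c-commands the pronoun but from outside its binding domain, and is not c-commanded by it → coindexation permitted.
*Maya₂* c-commands the pronoun within its binding domain → coindexation would violate Principle B.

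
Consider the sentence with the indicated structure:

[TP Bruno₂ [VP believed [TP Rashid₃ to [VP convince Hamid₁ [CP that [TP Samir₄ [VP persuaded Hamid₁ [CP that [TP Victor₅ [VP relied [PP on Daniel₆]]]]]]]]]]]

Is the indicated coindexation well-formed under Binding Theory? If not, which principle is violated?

Principle C

The two coindexed NPs are *Hamid₁* (the lower occurrence) and *Hamid₁* (the higher occurrence).
*Hamid₁* (the lower occurrence) is an R-expression. Principle C requires it to be free everywhere.
*Hamid₁* (the higher occurrence) c-commands it and carries the same index.
The R-expression is bound → Principle C violation.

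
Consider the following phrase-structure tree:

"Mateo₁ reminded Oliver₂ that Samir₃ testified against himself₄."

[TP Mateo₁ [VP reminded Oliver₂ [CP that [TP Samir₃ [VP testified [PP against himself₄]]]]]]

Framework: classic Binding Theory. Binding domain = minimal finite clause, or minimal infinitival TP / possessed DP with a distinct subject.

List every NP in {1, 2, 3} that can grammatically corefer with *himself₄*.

{3}

*himself* is an anaphor, so Principle A applies: it must be bound in its binding domain.
Binding domain of *himself₄*: the embedded TP, whose subject is Samir₃.
*Mateo₁* c-commands the anaphor but is outside its binding domain → cannot satisfy Principle A.
*Oliver₂* c-commands the anaphor but is outside its binding domain → cannot satisfy Principle A.
*Samir₃* c-commands the anaphor within its binding domain → licit binder.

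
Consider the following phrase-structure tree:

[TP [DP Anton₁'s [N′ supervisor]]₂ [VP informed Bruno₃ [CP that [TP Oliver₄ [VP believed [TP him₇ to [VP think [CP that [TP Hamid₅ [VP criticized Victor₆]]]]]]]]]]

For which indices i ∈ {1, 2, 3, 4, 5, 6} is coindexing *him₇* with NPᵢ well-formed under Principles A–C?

{1, 2, 3}

*him* is a pronoun, so Principle B applies: it must be free in its binding domain.
Binding domain of *him₇*: the embedded TP, whose subject is Oliver₄.
*Anton₁* and the pronoun do not c-command one another → neither Principle B nor Principle C is at stake; coindexation permitted.
*[Anton₁'s supervisor]₂* c-commands the pronoun but from outside its binding domain, and is not c-commanded by it → coindexation permitted.
*Bruno₃* c-commands the pronoun but from outside its binding domain, and is not c-commanded by it → coindexation permitted.
*Oliver₄* c-commands the pronoun within its binding domain → coindexation would violate Principle B.
*Hamid₅*: the pronoun c-commands this R-expression → coindexation would violate Principle C on *Hamid₅*.
*Victor₆*: the pronoun c-commands this R-expression → coindexation would violate Principle C on *Victor₆*.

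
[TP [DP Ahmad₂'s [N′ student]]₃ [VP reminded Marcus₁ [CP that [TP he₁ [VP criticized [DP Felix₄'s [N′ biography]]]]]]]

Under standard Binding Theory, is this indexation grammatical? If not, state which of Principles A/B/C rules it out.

The two coindexed NPs are *Marcus₁* and *he₁*.
*he₁* is a pronoun; nothing c-commands it within its binding domain (the embedded TP.), so Principle B holds trivially.
*Marcus₁* is an R-expression; *he₁* does not c-command it, and no other NP shares its index, so Principle C is satisfied.
All principles are respected.

grammatical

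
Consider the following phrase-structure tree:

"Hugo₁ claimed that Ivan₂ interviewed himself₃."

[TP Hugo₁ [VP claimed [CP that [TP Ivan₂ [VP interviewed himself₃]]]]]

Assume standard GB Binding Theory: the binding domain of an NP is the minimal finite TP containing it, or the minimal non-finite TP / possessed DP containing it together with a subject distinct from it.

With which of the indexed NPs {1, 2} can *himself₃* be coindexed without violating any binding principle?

{2}

*himself* is an anaphor, so Principle A applies: it must be bound in its binding domain.
Binding domain of *himself₃*: the embedded TP, whose subject is Ivan₂.
*Hugo₁* c-commands the anaphor but is outside its binding domain → cannot satisfy Principle A.
*Ivan₂* c-commands the anaphor within its binding domain → licit binder.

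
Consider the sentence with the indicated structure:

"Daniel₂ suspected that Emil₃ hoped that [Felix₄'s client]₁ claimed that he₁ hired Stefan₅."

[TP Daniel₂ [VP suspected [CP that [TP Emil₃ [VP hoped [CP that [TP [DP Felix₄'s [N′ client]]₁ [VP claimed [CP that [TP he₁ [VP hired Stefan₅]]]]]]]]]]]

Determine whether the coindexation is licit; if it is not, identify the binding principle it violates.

grammatical

The two coindexed NPs are *[Felix₄'s client]₁* and *he₁*.
*he₁* is a pronoun; nothing c-commands it within its binding domain (the embedded TP.), so Principle B holds trivially.
*[Felix₄'s client]₁* is an R-expression; *he₁* does not c-command it, and no other NP shares its index, so Principle C is satisfied.
All principles are respected.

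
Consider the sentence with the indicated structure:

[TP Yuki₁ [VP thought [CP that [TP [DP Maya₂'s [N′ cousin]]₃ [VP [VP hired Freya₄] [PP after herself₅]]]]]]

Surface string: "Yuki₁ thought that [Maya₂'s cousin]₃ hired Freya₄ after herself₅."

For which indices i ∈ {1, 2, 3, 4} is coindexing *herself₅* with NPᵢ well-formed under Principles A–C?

{3}

*herself* is an anaphor, so Principle A applies: it must be bound in its binding domain.
Binding domain of *herself₅*: the embedded TP, whose subject is [Maya₂'s cousin]₃.
*Yuki₁* c-commands the anaphor but is outside its binding domain → cannot satisfy Principle A.
*Maya₂* does not c-command the anaphor → cannot bind it.
*[Maya₂'s cousin]₃* c-commands the anaphor within its binding domain → licit binder.
*Freya₄* does not c-command the anaphor → cannot bind it.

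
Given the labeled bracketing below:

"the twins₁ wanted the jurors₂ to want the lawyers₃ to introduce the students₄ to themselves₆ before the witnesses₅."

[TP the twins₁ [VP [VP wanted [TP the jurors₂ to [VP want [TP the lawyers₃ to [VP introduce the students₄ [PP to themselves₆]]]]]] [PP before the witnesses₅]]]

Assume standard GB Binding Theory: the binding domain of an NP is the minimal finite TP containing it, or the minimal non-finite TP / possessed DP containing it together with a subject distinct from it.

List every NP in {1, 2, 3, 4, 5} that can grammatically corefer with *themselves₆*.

{3, 4}

*themselves* is an anaphor, so Principle A applies: it must be bound in its binding domain.
Binding domain of *themselves₆*: the embedded TP, whose subject is the lawyers₃.
*the twins₁* c-commands the anaphor but is outside its binding domain → cannot satisfy Principle A.
*the jurors₂* c-commands the anaphor but is outside its binding domain → cannot satisfy Principle A.
*the lawyers₃* c-commands the anaphor within its binding domain → licit binder.
*the students₄* c-commands the anaphor within its binding domain → licit binder.
*the witnesses₅* does not c-command the anaphor → cannot bind it.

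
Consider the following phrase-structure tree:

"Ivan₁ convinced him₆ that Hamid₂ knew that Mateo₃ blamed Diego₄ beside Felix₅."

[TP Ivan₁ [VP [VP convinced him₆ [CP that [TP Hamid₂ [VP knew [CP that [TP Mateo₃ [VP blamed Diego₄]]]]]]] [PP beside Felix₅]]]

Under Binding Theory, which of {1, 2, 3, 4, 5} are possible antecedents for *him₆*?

{5}

*him* is a pronoun, so Principle B applies: it must be free in its binding domain.
Binding domain of *him₆*: the matrix TP, whose subject is Ivan₁.
*Ivan₁* c-commands the pronoun within its binding domain → coindexation would violate Principle B.
*Hamid₂*: the pronoun c-commands this R-expression → coindexation would violate Principle C on *Hamid₂*.
*Mateo₃*: the pronoun c-commands this R-expression → coindexation would violate Principle C on *Mateo₃*.
*Diego₄*: the pronoun c-commands this R-expression → coindexation would violate Principle C on *Diego₄*.
*Felix₅* and the pronoun do not c-command one another → neither Principle B nor Principle C is at stake; coindexation permitted.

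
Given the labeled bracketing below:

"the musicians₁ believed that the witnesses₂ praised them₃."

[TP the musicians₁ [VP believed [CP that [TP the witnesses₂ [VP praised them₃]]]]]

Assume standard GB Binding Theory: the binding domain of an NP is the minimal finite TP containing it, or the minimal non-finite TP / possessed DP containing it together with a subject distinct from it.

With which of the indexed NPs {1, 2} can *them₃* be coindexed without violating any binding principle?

{1}

*them* is a pronoun, so Principle B applies: it must be free in its binding domain.
Binding domain of *them₃*: the embedded TP, whose subject is the witnesses₂.
*the musicians₁* c-commands the pronoun but from outside its binding domain, and is not c-commanded by it → coindexation permitted.
*the witnesses₂* c-commands the pronoun within its binding domain → coindexation would violate Principle B.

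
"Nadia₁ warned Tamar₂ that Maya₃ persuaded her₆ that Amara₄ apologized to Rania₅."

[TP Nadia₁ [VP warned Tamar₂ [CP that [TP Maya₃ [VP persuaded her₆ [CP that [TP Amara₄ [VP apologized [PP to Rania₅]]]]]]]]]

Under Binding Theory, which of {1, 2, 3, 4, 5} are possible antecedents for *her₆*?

*her* is a pronoun, so Principle B applies: it must be free in its binding domain.
Binding domain of *her₆*: the embedded TP, whose subject is Maya₃.
*Nadia₁* c-commands the pronoun but from outside its binding domain, and is not c-commanded by it → coindexation permitted.
*Tamar₂* c-commands the pronoun but from outside its binding domain, and is not c-commanded by it → coindexation permitted.
*Maya₃* c-commands the pronoun within its binding domain → coindexation would violate Principle B.
*Amara₄*: the pronoun c-commands this R-expression → coindexation would violate Principle C on *Amara₄*.
*Rania₅*: the pronoun c-commands this R-expression → coindexation would violate Principle C on *Rania₅*.

{1, 2}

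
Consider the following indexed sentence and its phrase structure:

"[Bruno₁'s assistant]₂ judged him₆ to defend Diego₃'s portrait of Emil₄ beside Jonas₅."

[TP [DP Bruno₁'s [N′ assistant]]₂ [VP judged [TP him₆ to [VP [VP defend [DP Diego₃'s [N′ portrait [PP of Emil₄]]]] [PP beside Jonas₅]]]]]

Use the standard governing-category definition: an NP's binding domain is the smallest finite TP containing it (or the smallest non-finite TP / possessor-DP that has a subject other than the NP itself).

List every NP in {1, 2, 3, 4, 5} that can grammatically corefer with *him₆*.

{1}

*him* is a pronoun, so Principle B applies: it must be free in its binding domain.
Binding domain of *him₆*: the matrix TP, whose subject is [Bruno₁'s assistant]₂.
*Bruno₁* and the pronoun do not c-command one another → neither Principle B nor Principle C is at stake; coindexation permitted.
*[Bruno₁'s assistant]₂* c-commands the pronoun within its binding domain → coindexation would violate Principle B.
*Diego₃*: the pronoun c-commands this R-expression → coindexation would violate Principle C on *Diego₃*.
*Emil₄*: the pronoun c-commands this R-expression → coindexation would violate Principle C on *Emil₄*.
*Jonas₅*: the pronoun c-commands this R-expression → coindexation would violate Principle C on *Jonas₅*.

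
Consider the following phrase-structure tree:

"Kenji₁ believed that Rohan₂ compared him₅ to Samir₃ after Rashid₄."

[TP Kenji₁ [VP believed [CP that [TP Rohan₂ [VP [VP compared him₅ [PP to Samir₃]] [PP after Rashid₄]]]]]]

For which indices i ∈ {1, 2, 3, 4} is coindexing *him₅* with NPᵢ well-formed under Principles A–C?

{1, 4}

*him* is a pronoun, so Principle B applies: it must be free in its binding domain.
Binding domain of *him₅*: the embedded TP, whose subject is Rohan₂.
*Kenji₁* c-commands the pronoun but from outside its binding domain, and is not c-commanded by it → coindexation permitted.
*Rohan₂* c-commands the pronoun within its binding domain → coindexation would violate Principle B.
*Samir₃*: the pronoun c-commands this R-expression → coindexation would violate Principle C on *Samir₃*.
*Rashid₄* and the pronoun do not c-command one another → neither Principle B nor Principle C is at stake; coindexation permitted.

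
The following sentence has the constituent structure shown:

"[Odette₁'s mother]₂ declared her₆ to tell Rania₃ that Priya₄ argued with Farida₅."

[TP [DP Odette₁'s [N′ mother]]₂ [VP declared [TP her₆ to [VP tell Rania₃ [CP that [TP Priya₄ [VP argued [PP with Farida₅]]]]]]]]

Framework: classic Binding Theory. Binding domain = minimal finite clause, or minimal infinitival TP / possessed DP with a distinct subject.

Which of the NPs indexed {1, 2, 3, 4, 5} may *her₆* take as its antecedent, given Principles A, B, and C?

*her* is a pronoun, so Principle B applies: it must be free in its binding domain.
Binding domain of *her₆*: the matrix TP, whose subject is [Odette₁'s mother]₂.
*Odette₁* and the pronoun do not c-command one another → neither Principle B nor Principle C is at stake; coindexation permitted.
*[Odette₁'s mother]₂* c-commands the pronoun within its binding domain → coindexation would violate Principle B.
*Rania₃*: the pronoun c-commands this R-expression → coindexation would violate Principle C on *Rania₃*.
*Priya₄*: the pronoun c-commands this R-expression → coindexation would violate Principle C on *Priya₄*.
*Farida₅*: the pronoun c-commands this R-expression → coindexation would violate Principle C on *Farida₅*.

{1}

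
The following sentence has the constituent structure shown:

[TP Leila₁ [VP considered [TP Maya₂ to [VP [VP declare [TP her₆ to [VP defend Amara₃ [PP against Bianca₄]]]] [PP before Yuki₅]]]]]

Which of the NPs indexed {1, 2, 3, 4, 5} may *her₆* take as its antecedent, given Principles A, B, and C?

*her* is a pronoun, so Principle B applies: it must be free in its binding domain.
Binding domain of *her₆*: the embedded TP, whose subject is Maya₂.
*Leila₁* c-commands the pronoun but from outside its binding domain, and is not c-commanded by it → coindexation permitted.
*Maya₂* c-commands the pronoun within its binding domain → coindexation would violate Principle B.
*Amara₃*: the pronoun c-commands this R-expression → coindexation would violate Principle C on *Amara₃*.
*Bianca₄*: the pronoun c-commands this R-expression → coindexation would violate Principle C on *Bianca₄*.
*Yuki₅* and the pronoun do not c-command one another → neither Principle B nor Principle C is at stake; coindexation permitted.

{1, 5}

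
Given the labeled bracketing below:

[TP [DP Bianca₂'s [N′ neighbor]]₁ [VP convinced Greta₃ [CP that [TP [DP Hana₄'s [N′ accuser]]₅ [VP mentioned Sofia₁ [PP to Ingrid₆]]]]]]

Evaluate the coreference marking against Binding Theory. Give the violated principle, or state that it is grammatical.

Principle C

The two coindexed NPs are *[Bianca₂'s neighbor]₁* and *Sofia₁*.
*Sofia₁* is an R-expression. Principle C requires it to be free everywhere.
*[Bianca₂'s neighbor]₁* c-commands it and carries the same index.
The R-expression is bound → Principle C violation.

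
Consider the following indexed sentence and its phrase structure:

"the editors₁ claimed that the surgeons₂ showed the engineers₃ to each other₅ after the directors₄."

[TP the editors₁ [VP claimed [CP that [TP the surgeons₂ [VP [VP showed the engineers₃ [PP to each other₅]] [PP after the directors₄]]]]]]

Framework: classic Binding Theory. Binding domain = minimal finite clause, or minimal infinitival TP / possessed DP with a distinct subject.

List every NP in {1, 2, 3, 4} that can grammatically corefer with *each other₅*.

*each other* is an anaphor, so Principle A applies: it must be bound in its binding domain.
Binding domain of *each other₅*: the embedded TP, whose subject is the surgeons₂.
*the editors₁* c-commands the anaphor but is outside its binding domain → cannot satisfy Principle A.
*the surgeons₂* c-commands the anaphor within its binding domain → licit binder.
*the engineers₃* c-commands the anaphor within its binding domain → licit binder.
*the directors₄* does not c-command the anaphor → cannot bind it.

{2, 3}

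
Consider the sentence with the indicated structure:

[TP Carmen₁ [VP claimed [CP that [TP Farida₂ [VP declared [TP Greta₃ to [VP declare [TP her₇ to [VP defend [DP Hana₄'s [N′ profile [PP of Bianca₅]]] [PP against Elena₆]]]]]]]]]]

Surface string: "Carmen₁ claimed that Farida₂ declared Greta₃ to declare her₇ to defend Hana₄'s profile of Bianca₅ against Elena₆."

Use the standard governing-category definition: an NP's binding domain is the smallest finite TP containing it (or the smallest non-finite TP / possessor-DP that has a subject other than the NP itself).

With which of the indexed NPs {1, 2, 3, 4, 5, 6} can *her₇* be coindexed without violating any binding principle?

*her* is a pronoun, so Principle B applies: it must be free in its binding domain.
Binding domain of *her₇*: the embedded TP, whose subject is Greta₃.
*Carmen₁* c-commands the pronoun but from outside its binding domain, and is not c-commanded by it → coindexation permitted.
*Farida₂* c-commands the pronoun but from outside its binding domain, and is not c-commanded by it → coindexation permitted.
*Greta₃* c-commands the pronoun within its binding domain → coindexation would violate Principle B.
*Hana₄*: the pronoun c-commands this R-expression → coindexation would violate Principle C on *Hana₄*.
*Bianca₅*: the pronoun c-commands this R-expression → coindexation would violate Principle C on *Bianca₅*.
*Elena₆*: the pronoun c-commands this R-expression → coindexation would violate Principle C on *Elena₆*.

{1, 2}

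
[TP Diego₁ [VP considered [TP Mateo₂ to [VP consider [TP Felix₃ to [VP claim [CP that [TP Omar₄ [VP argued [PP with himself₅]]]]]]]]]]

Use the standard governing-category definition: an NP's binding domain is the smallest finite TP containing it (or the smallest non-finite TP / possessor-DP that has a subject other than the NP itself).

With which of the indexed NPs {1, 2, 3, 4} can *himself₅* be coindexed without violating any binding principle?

*himself* is an anaphor, so Principle A applies: it must be bound in its binding domain.
Binding domain of *himself₅*: the embedded TP, whose subject is Omar₄.
*Diego₁* c-commands the anaphor but is outside its binding domain → cannot satisfy Principle A.
*Mateo₂* c-commands the anaphor but is outside its binding domain → cannot satisfy Principle A.
*Felix₃* c-commands the anaphor but is outside its binding domain → cannot satisfy Principle A.
*Omar₄* c-commands the anaphor within its binding domain → licit binder.

{4}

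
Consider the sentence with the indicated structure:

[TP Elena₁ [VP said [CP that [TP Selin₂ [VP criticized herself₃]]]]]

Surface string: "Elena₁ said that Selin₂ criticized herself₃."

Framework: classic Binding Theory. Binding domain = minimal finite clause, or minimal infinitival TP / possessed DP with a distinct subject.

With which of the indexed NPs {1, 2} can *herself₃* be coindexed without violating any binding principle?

{2}

*herself* is an anaphor, so Principle A applies: it must be bound in its binding domain.
Binding domain of *herself₃*: the embedded TP, whose subject is Selin₂.
*Elena₁* c-commands the anaphor but is outside its binding domain → cannot satisfy Principle A.
*Selin₂* c-commands the anaphor within its binding domain → licit binder.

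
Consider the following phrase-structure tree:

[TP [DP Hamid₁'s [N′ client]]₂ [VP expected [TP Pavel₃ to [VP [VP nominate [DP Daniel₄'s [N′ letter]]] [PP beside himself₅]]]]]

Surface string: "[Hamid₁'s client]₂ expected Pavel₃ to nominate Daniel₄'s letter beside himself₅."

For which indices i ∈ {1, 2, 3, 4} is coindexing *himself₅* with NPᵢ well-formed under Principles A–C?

*himself* is an anaphor, so Principle A applies: it must be bound in its binding domain.
Binding domain of *himself₅*: the embedded TP, whose subject is Pavel₃.
*Hamid₁* does not c-command the anaphor → cannot bind it.
*[Hamid₁'s client]₂* c-commands the anaphor but is outside its binding domain → cannot satisfy Principle A.
*Pavel₃* c-commands the anaphor within its binding domain → licit binder.
*Daniel₄* does not c-command the anaphor → cannot bind it.

{3}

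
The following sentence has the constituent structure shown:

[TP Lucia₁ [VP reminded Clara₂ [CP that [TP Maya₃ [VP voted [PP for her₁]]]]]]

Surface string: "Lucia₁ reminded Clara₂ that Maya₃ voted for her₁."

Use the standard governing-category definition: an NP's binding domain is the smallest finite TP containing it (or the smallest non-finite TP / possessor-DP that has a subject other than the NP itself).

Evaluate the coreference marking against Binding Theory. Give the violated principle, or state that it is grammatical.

grammatical

The two coindexed NPs are *Lucia₁* and *her₁*.
*her₁* is a pronoun; its binding domain is the embedded TP, whose subject is Maya₃. Within that domain it is c-commanded only by *Maya₃*, which carries a different index — the pronoun is free locally, so Principle B holds.
*Lucia₁* is an R-expression; *her₁* does not c-command it, and no other NP shares its index, so Principle C is satisfied.
All principles are respected.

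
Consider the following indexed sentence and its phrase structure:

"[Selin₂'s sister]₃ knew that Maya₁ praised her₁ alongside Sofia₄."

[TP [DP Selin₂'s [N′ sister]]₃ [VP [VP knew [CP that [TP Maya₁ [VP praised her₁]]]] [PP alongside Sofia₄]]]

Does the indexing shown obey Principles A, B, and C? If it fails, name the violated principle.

Principle B

The two coindexed NPs are *Maya₁* and *her₁*.
*her₁* is a pronoun. Its binding domain is the embedded TP, whose subject is Maya₁.
*Maya₁* c-commands it within that domain and carries the same index.
The pronoun is locally bound → Principle B violation.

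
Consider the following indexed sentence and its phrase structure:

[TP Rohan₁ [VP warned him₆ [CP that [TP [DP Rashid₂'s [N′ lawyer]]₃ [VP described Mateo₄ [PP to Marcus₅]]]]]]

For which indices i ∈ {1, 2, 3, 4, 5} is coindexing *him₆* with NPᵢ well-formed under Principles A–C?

none

*him* is a pronoun, so Principle B applies: it must be free in its binding domain.
Binding domain of *him₆*: the matrix TP, whose subject is Rohan₁.
*Rohan₁* c-commands the pronoun within its binding domain → coindexation would violate Principle B.
*Rashid₂*: the pronoun c-commands this R-expression → coindexation would violate Principle C on *Rashid₂*.
*[Rashid₂'s lawyer]₃*: the pronoun c-commands this R-expression → coindexation would violate Principle C on *[Rashid₂'s lawyer]₃*.
*Mateo₄*: the pronoun c-commands this R-expression → coindexation would violate Principle C on *Mateo₄*.
*Marcus₅*: the pronoun c-commands this R-expression → coindexation would violate Principle C on *Marcus₅*.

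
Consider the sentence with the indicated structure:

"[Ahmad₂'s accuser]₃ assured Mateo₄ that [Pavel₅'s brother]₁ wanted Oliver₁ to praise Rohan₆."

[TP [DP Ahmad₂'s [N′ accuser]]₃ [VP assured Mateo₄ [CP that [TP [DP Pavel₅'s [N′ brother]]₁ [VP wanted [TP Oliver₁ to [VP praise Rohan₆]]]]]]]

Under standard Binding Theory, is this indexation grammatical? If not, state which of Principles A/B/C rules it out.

Principle C

The two coindexed NPs are *[Pavel₅'s brother]₁* and *Oliver₁*.
*Oliver₁* is an R-expression. Principle C requires it to be free everywhere.
*[Pavel₅'s brother]₁* c-commands it and carries the same index.
The R-expression is bound → Principle C violation.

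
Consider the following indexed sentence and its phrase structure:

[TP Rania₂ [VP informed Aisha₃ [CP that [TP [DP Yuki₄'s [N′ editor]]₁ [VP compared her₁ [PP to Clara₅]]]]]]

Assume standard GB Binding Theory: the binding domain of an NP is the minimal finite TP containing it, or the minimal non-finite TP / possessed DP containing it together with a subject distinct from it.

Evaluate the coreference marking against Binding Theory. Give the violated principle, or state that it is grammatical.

The two coindexed NPs are *[Yuki₄'s editor]₁* and *her₁*.
*her₁* is a pronoun. Its binding domain is the embedded TP, whose subject is [Yuki₄'s editor]₁.
*[Yuki₄'s editor]₁* c-commands it within that domain and carries the same index.
The pronoun is locally bound → Principle B violation.

Principle B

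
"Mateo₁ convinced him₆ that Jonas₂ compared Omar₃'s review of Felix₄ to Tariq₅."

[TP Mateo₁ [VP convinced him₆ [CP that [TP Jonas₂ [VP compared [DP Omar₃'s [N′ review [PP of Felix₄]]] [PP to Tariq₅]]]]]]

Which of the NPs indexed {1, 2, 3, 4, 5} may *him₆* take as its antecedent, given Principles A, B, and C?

none

*him* is a pronoun, so Principle B applies: it must be free in its binding domain.
Binding domain of *him₆*: the matrix TP, whose subject is Mateo₁.
*Mateo₁* c-commands the pronoun within its binding domain → coindexation would violate Principle B.
*Jonas₂*: the pronoun c-commands this R-expression → coindexation would violate Principle C on *Jonas₂*.
*Omar₃*: the pronoun c-commands this R-expression → coindexation would violate Principle C on *Omar₃*.
*Felix₄*: the pronoun c-commands this R-expression → coindexation would violate Principle C on *Felix₄*.
*Tariq₅*: the pronoun c-commands this R-expression → coindexation would violate Principle C on *Tariq₅*.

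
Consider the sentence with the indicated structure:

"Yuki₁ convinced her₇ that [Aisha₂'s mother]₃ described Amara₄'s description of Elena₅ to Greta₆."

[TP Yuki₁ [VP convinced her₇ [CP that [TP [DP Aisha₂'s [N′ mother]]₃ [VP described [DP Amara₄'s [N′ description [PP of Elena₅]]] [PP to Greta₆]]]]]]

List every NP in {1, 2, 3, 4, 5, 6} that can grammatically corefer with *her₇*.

none

*her* is a pronoun, so Principle B applies: it must be free in its binding domain.
Binding domain of *her₇*: the matrix TP, whose subject is Yuki₁.
*Yuki₁* c-commands the pronoun within its binding domain → coindexation would violate Principle B.
*Aisha₂*: the pronoun c-commands this R-expression → coindexation would violate Principle C on *Aisha₂*.
*[Aisha₂'s mother]₃*: the pronoun c-commands this R-expression → coindexation would violate Principle C on *[Aisha₂'s mother]₃*.
*Amara₄*: the pronoun c-commands this R-expression → coindexation would violate Principle C on *Amara₄*.
*Elena₅*: the pronoun c-commands this R-expression → coindexation would violate Principle C on *Elena₅*.
*Greta₆*: the pronoun c-commands this R-expression → coindexation would violate Principle C on *Greta₆*.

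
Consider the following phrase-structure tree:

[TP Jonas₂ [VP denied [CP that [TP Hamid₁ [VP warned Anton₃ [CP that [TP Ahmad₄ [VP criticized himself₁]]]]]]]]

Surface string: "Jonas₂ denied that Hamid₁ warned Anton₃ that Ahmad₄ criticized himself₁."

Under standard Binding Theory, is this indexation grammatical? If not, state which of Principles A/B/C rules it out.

Principle A

The two coindexed NPs are *Hamid₁* and *himself₁*.
*himself₁* is an anaphor. Principle A requires it to be bound within its binding domain — the embedded TP, whose subject is Ahmad₄.
Within that domain it is c-commanded by *Ahmad₄*, which does not share its index.
*Hamid₁* does c-command the anaphor, but from outside its binding domain.
The anaphor is unbound in its domain → Principle A violation.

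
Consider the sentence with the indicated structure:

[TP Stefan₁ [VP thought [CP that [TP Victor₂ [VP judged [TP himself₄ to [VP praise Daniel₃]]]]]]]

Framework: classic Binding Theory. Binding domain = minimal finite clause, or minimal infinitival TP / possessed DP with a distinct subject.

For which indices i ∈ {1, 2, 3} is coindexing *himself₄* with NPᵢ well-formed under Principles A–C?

*himself* is an anaphor, so Principle A applies: it must be bound in its binding domain.
Binding domain of *himself₄*: the embedded TP, whose subject is Victor₂.
*Stefan₁* c-commands the anaphor but is outside its binding domain → cannot satisfy Principle A.
*Victor₂* c-commands the anaphor within its binding domain → licit binder.
*Daniel₃* does not c-command the anaphor → cannot bind it.

{2}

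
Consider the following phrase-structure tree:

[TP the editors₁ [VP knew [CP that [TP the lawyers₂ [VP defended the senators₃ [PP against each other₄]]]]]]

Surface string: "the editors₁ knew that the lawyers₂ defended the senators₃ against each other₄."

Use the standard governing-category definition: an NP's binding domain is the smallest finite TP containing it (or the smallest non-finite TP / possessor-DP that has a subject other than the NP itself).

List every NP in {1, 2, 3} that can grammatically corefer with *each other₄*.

*each other* is an anaphor, so Principle A applies: it must be bound in its binding domain.
Binding domain of *each other₄*: the embedded TP, whose subject is the lawyers₂.
*the editors₁* c-commands the anaphor but is outside its binding domain → cannot satisfy Principle A.
*the lawyers₂* c-commands the anaphor within its binding domain → licit binder.
*the senators₃* c-commands the anaphor within its binding domain → licit binder.

{2, 3}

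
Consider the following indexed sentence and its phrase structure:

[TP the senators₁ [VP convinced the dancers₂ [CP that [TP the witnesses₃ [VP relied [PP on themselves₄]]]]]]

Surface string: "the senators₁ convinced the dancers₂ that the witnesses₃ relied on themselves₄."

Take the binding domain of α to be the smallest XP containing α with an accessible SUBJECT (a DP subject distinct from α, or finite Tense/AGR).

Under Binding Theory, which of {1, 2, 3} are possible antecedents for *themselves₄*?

{3}

*themselves* is an anaphor, so Principle A applies: it must be bound in its binding domain.
Binding domain of *themselves₄*: the embedded TP, whose subject is the witnesses₃.
*the senators₁* c-commands the anaphor but is outside its binding domain → cannot satisfy Principle A.
*the dancers₂* c-commands the anaphor but is outside its binding domain → cannot satisfy Principle A.
*the witnesses₃* c-commands the anaphor within its binding domain → licit binder.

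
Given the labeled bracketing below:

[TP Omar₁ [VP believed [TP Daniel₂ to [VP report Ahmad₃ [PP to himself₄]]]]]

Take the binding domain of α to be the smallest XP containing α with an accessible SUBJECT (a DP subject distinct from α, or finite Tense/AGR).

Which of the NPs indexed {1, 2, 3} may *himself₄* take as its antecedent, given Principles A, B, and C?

{2, 3}

*himself* is an anaphor, so Principle A applies: it must be bound in its binding domain.
Binding domain of *himself₄*: the embedded TP, whose subject is Daniel₂.
*Omar₁* c-commands the anaphor but is outside its binding domain → cannot satisfy Principle A.
*Daniel₂* c-commands the anaphor within its binding domain → licit binder.
*Ahmad₃* c-commands the anaphor within its binding domain → licit binder.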